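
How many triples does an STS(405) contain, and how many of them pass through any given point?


An STS(v) is a 2-(v, 3, 1) BIBD: block size k = 3, λ = 1.
Replication: r(k − 1) = λ(v − 1) ⇒ r·2 = 405 − 1 = 404 ⇒ r = 202.
Block count: b = v(v − 1)/6 = 405·404/6 = 163620/6 = 27270.

r = 202, b = 27270.


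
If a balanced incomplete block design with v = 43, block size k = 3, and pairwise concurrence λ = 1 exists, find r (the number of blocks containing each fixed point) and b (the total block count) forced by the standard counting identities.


Any 2-(v, k, λ) BIBD satisfies two necessary conditions:
  (i)  Each point sits in r blocks, and counting incidences through any fixed point gives r(k − 1) = λ(v − 1), so r = λ(v − 1)/(k − 1).
  (ii) Total incidences bk = vr, so b = vr/k.
Step 1: r = λ(v − 1)/(k − 1) = 1·(43 − 1)/(3 − 1) = 1·42/2 = 42/2 = 21.
Step 2: b = vr/k = 43·21/3 = 903/3 = 301.
Check integrality: r = 21 ∈ Z ✓, b = 301 ∈ Z ✓.
(These identities are necessary conditions: they determine r and b for any design with these parameters, but do not by themselves prove that one exists.)

r = 21, b = 301.


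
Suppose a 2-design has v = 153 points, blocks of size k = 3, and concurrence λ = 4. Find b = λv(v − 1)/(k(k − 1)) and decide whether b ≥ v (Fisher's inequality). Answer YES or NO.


b = λv(v − 1)/(k(k − 1)) = 4·153·152/(3·2) = 93024/6 = 15504.
Compare with v = 153: b ≥ v, so Fisher's inequality holds.

YES


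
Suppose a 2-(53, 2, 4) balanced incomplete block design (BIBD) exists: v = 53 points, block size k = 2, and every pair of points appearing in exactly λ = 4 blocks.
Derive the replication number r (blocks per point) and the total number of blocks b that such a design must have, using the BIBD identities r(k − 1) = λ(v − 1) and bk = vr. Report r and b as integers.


Any 2-(v, k, λ) BIBD satisfies two necessary conditions:
  (i)  Each point sits in r blocks, and counting incidences through any fixed point gives r(k − 1) = λ(v − 1), so r = λ(v − 1)/(k − 1).
  (ii) Total incidences bk = vr, so b = vr/k.
Step 1: r = λ(v − 1)/(k − 1) = 4·(53 − 1)/(2 − 1) = 4·52/1 = 208/1 = 208.
Step 2: b = vr/k = 53·208/2 = 11024/2 = 5512.
Check integrality: r = 208 ∈ Z ✓, b = 5512 ∈ Z ✓.
(These identities are necessary conditions: they determine r and b for any design with these parameters, but do not by themselves prove that one exists.)

r = 208, b = 5512.


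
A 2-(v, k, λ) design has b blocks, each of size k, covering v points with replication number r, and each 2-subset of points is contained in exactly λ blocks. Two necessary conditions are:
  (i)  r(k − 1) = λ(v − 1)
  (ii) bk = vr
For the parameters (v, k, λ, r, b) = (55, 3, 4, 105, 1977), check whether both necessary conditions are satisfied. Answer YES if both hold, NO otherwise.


Condition (i): r(k − 1) = 105·2 = 210; λ(v − 1) = 4·54 = 216. Match? NO.
Condition (ii): bk = 1977·3 = 5931; vr = 55·105 = 5775. Match? NO.
Both conditions hold? NO.

NO


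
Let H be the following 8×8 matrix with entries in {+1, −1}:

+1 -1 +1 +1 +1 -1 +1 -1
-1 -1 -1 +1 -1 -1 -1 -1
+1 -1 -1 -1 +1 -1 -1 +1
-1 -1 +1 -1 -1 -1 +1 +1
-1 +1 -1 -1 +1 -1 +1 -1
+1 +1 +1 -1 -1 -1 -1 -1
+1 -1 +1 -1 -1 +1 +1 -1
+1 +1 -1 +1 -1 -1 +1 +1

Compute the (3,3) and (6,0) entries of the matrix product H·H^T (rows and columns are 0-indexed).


Row 0 of H: [1, -1, 1, 1, 1, -1, 1, -1].
Row 3 of H: [-1, -1, 1, -1, -1, -1, 1, 1].
Row 6 of H: [1, -1, 1, -1, -1, 1, 1, -1].
(H·H^T)[3][3] = Σ_j H[3][j]·H[3][j] = (-1)² + (-1)² + (1)² + (-1)² + (-1)² + (-1)² + (1)² + (1)² = 1 + 1 + 1 + 1 + 1 + 1 + 1 + 1 = 8.
(H·H^T)[6][0] = Σ_j H[6][j]·H[0][j] = (1)·(1) + (-1)·(-1) + (1)·(1) + (-1)·(1) + (-1)·(1) + (1)·(-1) + (1)·(1) + (-1)·(-1) = 1 + 1 + 1 + -1 + -1 + -1 + 1 + 1 = 2.
Rows 6 and 0 are not orthogonal (dot product = 2 ≠ 0), so H is not a Hadamard matrix.

(3,3) entry = 8; (6,0) entry = 2.


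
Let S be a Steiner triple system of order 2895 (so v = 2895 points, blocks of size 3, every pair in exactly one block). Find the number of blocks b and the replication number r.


An STS(v) is a 2-(v, 3, 1) BIBD: block size k = 3, λ = 1.
Replication: r(k − 1) = λ(v − 1) ⇒ r·2 = 2895 − 1 = 2894 ⇒ r = 1447.
Block count: b = v(v − 1)/6 = 2895·2894/6 = 8378130/6 = 1396355.

r = 1447, b = 1396355.


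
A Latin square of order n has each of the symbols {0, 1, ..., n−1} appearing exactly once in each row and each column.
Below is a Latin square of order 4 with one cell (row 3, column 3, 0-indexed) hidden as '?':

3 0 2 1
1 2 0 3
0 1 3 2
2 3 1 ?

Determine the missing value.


Row 3 contains symbols [1, 2, 3] — missing [0].
Column 3 contains symbols [1, 2, 3] — missing [0].
The missing symbol must appear in both missing sets; intersection = [0].
Therefore the hidden value is 0.

Missing value = 0.


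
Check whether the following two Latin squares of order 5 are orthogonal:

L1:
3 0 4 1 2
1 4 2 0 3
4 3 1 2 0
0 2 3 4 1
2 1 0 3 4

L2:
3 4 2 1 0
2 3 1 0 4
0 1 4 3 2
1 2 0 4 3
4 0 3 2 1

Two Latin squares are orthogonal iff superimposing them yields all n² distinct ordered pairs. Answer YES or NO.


Form the n² = 25 superimposed pairs (L1[i][j], L2[i][j]), row by row (rows and columns indexed from 0):
row 0: (3,3) (0,4) (4,2) (1,1) (2,0)
row 1: (1,2) (4,3) (2,1) (0,0) (3,4)
row 2: (4,0) (3,1) (1,4) (2,3) (0,2)
row 3: (0,1) (2,2) (3,0) (4,4) (1,3)
row 4: (2,4) (1,0) (0,3) (3,2) (4,1)
Orthogonality requires all 25 pairs distinct.
Check by first coordinate: for each symbol s of L1, list the L2 entries in the n cells where L1 = s; they must all differ.
  L1 = 0: L2 entries (in reading order) 4, 0, 2, 1, 3 — all 5 distinct ✓
  L1 = 1: L2 entries (in reading order) 1, 2, 4, 3, 0 — all 5 distinct ✓
  L1 = 2: L2 entries (in reading order) 0, 1, 3, 2, 4 — all 5 distinct ✓
  L1 = 3: L2 entries (in reading order) 3, 4, 1, 0, 2 — all 5 distinct ✓
  L1 = 4: L2 entries (in reading order) 2, 3, 0, 4, 1 — all 5 distinct ✓
Every symbol of L1 meets every symbol of L2 exactly once, so all 25 pairs are distinct (25 of 25).
Conclusion: YES.

YES


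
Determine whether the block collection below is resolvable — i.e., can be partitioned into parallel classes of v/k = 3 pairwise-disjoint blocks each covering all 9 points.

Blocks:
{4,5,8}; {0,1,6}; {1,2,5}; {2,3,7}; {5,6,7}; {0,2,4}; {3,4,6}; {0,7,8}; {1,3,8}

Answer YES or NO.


v = 9, block size k = 3, number of blocks = 9.
For resolvability, blocks must partition into parallel classes of size v/k = 3.
Total blocks must therefore be a multiple of 3: 9 = 3·3 + 0 ⇒ divisible ✓.
Greedy packing gives 3 candidate class(es). Each should be a full parallel class (size 3, covers all 9 points).
  Class 1 (3 blocks): {4,5,8}; {0,1,6}; {2,3,7}. Points covered: [0, 1, 2, 3, 4, 5, 6, 7, 8].
  Class 2 (3 blocks): {1,2,5}; {3,4,6}; {0,7,8}. Points covered: [0, 1, 2, 3, 4, 5, 6, 7, 8].
  Class 3 (3 blocks): {5,6,7}; {0,2,4}; {1,3,8}. Points covered: [0, 1, 2, 3, 4, 5, 6, 7, 8].
All classes full (size 3)? YES. All classes cover every point? YES.
Resolvable? YES.

YES


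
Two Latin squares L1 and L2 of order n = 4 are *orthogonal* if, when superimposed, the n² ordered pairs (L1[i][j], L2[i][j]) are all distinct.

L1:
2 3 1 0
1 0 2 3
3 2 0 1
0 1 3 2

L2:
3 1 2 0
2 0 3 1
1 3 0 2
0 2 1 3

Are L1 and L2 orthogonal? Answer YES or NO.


Form the n² = 16 superimposed pairs (L1[i][j], L2[i][j]), row by row (rows and columns indexed from 0):
row 0: (2,3) (3,1) (1,2) (0,0)
row 1: (1,2) (0,0) (2,3) (3,1)
row 2: (3,1) (2,3) (0,0) (1,2)
row 3: (0,0) (1,2) (3,1) (2,3)
Orthogonality requires all 16 pairs distinct.
But the pair (1,2) repeats: cell (0,2) has L1 = 1, L2 = 2, and cell (1,0) has L1 = 1, L2 = 2.
A repeated pair means some other pair never occurs (only 4 distinct pairs out of 16), so the squares are not orthogonal.
Conclusion: NO.

NO


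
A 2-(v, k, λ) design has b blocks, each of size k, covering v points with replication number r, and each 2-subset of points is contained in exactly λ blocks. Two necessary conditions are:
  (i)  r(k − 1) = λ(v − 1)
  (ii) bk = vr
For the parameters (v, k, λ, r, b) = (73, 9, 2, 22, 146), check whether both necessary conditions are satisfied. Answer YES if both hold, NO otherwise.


Condition (i): r(k − 1) = 22·8 = 176; λ(v − 1) = 2·72 = 144. Match? NO.
Condition (ii): bk = 146·9 = 1314; vr = 73·22 = 1606. Match? NO.
Both conditions hold? NO.

NO


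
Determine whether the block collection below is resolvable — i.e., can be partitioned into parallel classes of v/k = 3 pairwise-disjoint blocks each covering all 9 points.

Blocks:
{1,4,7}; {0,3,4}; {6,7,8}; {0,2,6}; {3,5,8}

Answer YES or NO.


v = 9, block size k = 3, number of blocks = 5.
For resolvability, blocks must partition into parallel classes of size v/k = 3.
Total blocks must therefore be a multiple of 3: 5 = 3·1 + 2 ⇒ not divisible ✗.
Resolvable? NO.

NO


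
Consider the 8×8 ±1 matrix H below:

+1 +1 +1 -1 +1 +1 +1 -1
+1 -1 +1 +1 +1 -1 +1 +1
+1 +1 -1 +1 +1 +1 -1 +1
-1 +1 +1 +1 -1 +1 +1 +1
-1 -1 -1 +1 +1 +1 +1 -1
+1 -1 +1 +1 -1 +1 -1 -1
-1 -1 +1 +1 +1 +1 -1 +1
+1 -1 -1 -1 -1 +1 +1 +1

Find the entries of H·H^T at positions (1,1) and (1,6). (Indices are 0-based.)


Row 1 of H: [1, -1, 1, 1, 1, -1, 1, 1].
Row 6 of H: [-1, -1, 1, 1, 1, 1, -1, 1].
(H·H^T)[1][1] = Σ_j H[1][j]·H[1][j] = (1)² + (-1)² + (1)² + (1)² + (1)² + (-1)² + (1)² + (1)² = 1 + 1 + 1 + 1 + 1 + 1 + 1 + 1 = 8.
(H·H^T)[1][6] = Σ_j H[1][j]·H[6][j] = (1)·(-1) + (-1)·(-1) + (1)·(1) + (1)·(1) + (1)·(1) + (-1)·(1) + (1)·(-1) + (1)·(1) = -1 + 1 + 1 + 1 + 1 + -1 + -1 + 1 = 2.
Rows 1 and 6 are not orthogonal (dot product = 2 ≠ 0), so H is not a Hadamard matrix.

(1,1) entry = 8; (1,6) entry = 2.


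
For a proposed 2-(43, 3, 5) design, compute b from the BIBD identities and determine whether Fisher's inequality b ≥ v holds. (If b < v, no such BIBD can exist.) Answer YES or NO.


r = λ(v − 1)/(k − 1) = 5·42/2 = 105.
b = vr/k = 43·105/3 = 1505.
Fisher's inequality: b ≥ v ⇔ 1505 ≥ 43? YES.

YES


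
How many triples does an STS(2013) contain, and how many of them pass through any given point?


An STS(v) is a 2-(v, 3, 1) BIBD: block size k = 3, λ = 1.
Replication: r(k − 1) = λ(v − 1) ⇒ r·2 = 2013 − 1 = 2012 ⇒ r = 1006.
Block count: bk = vr ⇒ b·3 = 2013·1006 = 2025078 ⇒ b = 675026.

r = 1006, b = 675026.


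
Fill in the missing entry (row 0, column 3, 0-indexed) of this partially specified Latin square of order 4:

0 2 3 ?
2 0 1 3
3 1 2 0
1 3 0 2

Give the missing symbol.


Row 0 contains symbols [0, 2, 3] — missing [1].
Column 3 contains symbols [0, 2, 3] — missing [1].
The missing symbol must appear in both missing sets; intersection = [1].
Therefore the hidden value is 1.

Missing value = 1.


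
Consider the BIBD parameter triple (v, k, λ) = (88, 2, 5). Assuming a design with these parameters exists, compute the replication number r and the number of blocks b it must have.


Any 2-(v, k, λ) BIBD satisfies two necessary conditions:
  (i)  Each point sits in r blocks, and counting incidences through any fixed point gives r(k − 1) = λ(v − 1), so r = λ(v − 1)/(k − 1).
  (ii) Total incidences bk = vr, so b = vr/k.
Step 1: r = λ(v − 1)/(k − 1) = 5·(88 − 1)/(2 − 1) = 5·87/1 = 435/1 = 435.
Step 2: b = vr/k = 88·435/2 = 38280/2 = 19140.
Check integrality: r = 435 ∈ Z ✓, b = 19140 ∈ Z ✓.
(These identities are necessary conditions: they determine r and b for any design with these parameters, but do not by themselves prove that one exists.)

r = 435, b = 19140.


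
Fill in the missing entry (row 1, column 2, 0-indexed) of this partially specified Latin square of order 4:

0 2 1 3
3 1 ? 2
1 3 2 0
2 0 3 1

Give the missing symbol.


Row 1 contains symbols [1, 2, 3] — missing [0].
Column 2 contains symbols [1, 2, 3] — missing [0].
The missing symbol must appear in both missing sets; intersection = [0].
Therefore the hidden value is 0.

Missing value = 0.


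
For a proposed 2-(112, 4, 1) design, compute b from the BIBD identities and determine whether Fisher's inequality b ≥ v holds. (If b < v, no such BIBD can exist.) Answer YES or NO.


r = λ(v − 1)/(k − 1) = 1·111/3 = 37.
b = vr/k = 112·37/4 = 1036.
Fisher's inequality: b ≥ v ⇔ 1036 ≥ 112? YES.

YES


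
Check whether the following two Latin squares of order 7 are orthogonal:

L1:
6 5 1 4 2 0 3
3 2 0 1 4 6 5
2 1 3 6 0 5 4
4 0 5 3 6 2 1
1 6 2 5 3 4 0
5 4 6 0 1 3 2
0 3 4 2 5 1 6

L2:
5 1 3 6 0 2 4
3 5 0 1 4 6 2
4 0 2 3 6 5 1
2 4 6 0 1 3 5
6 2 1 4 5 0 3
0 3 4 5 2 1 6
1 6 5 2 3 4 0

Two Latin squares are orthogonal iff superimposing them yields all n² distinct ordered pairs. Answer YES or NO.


Form the n² = 49 superimposed pairs (L1[i][j], L2[i][j]), row by row (rows and columns indexed from 0):
row 0: (6,5) (5,1) (1,3) (4,6) (2,0) (0,2) (3,4)
row 1: (3,3) (2,5) (0,0) (1,1) (4,4) (6,6) (5,2)
row 2: (2,4) (1,0) (3,2) (6,3) (0,6) (5,5) (4,1)
row 3: (4,2) (0,4) (5,6) (3,0) (6,1) (2,3) (1,5)
row 4: (1,6) (6,2) (2,1) (5,4) (3,5) (4,0) (0,3)
row 5: (5,0) (4,3) (6,4) (0,5) (1,2) (3,1) (2,6)
row 6: (0,1) (3,6) (4,5) (2,2) (5,3) (1,4) (6,0)
Orthogonality requires all 49 pairs distinct.
Check by first coordinate: for each symbol s of L1, list the L2 entries in the n cells where L1 = s; they must all differ.
  L1 = 0: L2 entries (in reading order) 2, 0, 6, 4, 3, 5, 1 — all 7 distinct ✓
  L1 = 1: L2 entries (in reading order) 3, 1, 0, 5, 6, 2, 4 — all 7 distinct ✓
  L1 = 2: L2 entries (in reading order) 0, 5, 4, 3, 1, 6, 2 — all 7 distinct ✓
  L1 = 3: L2 entries (in reading order) 4, 3, 2, 0, 5, 1, 6 — all 7 distinct ✓
  L1 = 4: L2 entries (in reading order) 6, 4, 1, 2, 0, 3, 5 — all 7 distinct ✓
  L1 = 5: L2 entries (in reading order) 1, 2, 5, 6, 4, 0, 3 — all 7 distinct ✓
  L1 = 6: L2 entries (in reading order) 5, 6, 3, 1, 2, 4, 0 — all 7 distinct ✓
Every symbol of L1 meets every symbol of L2 exactly once, so all 49 pairs are distinct (49 of 49).
Conclusion: YES.

YES


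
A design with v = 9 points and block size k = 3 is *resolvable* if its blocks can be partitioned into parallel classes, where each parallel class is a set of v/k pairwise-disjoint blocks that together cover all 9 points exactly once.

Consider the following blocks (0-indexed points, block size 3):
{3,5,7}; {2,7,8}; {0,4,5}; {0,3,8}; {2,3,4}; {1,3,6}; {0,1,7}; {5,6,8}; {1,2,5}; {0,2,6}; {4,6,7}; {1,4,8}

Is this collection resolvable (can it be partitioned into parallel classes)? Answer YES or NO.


v = 9, block size k = 3, number of blocks = 12.
For resolvability, blocks must partition into parallel classes of size v/k = 3.
Total blocks must therefore be a multiple of 3: 12 = 3·4 + 0 ⇒ divisible ✓.
Greedy packing gives 4 candidate class(es). Each should be a full parallel class (size 3, covers all 9 points).
  Class 1 (3 blocks): {3,5,7}; {0,2,6}; {1,4,8}. Points covered: [0, 1, 2, 3, 4, 5, 6, 7, 8].
  Class 2 (3 blocks): {2,7,8}; {0,4,5}; {1,3,6}. Points covered: [0, 1, 2, 3, 4, 5, 6, 7, 8].
  Class 3 (3 blocks): {0,3,8}; {1,2,5}; {4,6,7}. Points covered: [0, 1, 2, 3, 4, 5, 6, 7, 8].
  Class 4 (3 blocks): {2,3,4}; {0,1,7}; {5,6,8}. Points covered: [0, 1, 2, 3, 4, 5, 6, 7, 8].
All classes full (size 3)? YES. All classes cover every point? YES.
Resolvable? YES.

YES


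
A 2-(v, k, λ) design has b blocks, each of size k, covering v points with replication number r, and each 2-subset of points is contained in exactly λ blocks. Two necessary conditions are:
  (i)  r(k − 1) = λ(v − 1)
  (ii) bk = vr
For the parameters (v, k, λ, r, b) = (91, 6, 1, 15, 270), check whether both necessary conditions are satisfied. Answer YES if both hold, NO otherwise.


Condition (i): r(k − 1) = 15·5 = 75; λ(v − 1) = 1·90 = 90. Match? NO.
Condition (ii): bk = 270·6 = 1620; vr = 91·15 = 1365. Match? NO.
Both conditions hold? NO.

NO


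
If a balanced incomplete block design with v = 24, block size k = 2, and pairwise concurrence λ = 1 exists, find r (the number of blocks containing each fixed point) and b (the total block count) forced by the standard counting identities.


Any 2-(v, k, λ) BIBD satisfies two necessary conditions:
  (i)  Each point sits in r blocks, and counting incidences through any fixed point gives r(k − 1) = λ(v − 1), so r = λ(v − 1)/(k − 1).
  (ii) Total incidences bk = vr, so b = vr/k.
Step 1: r = λ(v − 1)/(k − 1) = 1·(24 − 1)/(2 − 1) = 1·23/1 = 23/1 = 23.
Step 2: b = vr/k = 24·23/2 = 552/2 = 276.
Check integrality: r = 23 ∈ Z ✓, b = 276 ∈ Z ✓.
(These identities are necessary conditions: they determine r and b for any design with these parameters, but do not by themselves prove that one exists.)

r = 23, b = 276.


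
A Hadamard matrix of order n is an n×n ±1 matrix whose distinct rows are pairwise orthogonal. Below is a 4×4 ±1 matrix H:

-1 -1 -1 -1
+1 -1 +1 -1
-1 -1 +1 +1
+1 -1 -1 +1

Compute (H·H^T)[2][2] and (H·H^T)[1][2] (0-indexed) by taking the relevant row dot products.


Row 1 of H: [1, -1, 1, -1].
Row 2 of H: [-1, -1, 1, 1].
(H·H^T)[2][2] = Σ_j H[2][j]·H[2][j] = (-1)² + (-1)² + (1)² + (1)² = 1 + 1 + 1 + 1 = 4.
(H·H^T)[1][2] = Σ_j H[1][j]·H[2][j] = (1)·(-1) + (-1)·(-1) + (1)·(1) + (-1)·(1) = -1 + 1 + 1 + -1 = 0.
So rows 1 and 2 are orthogonal; the diagonal entry equals n = 4.

(2,2) entry = 4; (1,2) entry = 0.


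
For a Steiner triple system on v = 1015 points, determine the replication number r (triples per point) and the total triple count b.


An STS(v) is a 2-(v, 3, 1) BIBD: block size k = 3, λ = 1.
Replication: r(k − 1) = λ(v − 1) ⇒ r·2 = 1015 − 1 = 1014 ⇒ r = 507.
Block count: bk = vr ⇒ b·3 = 1015·507 = 514605 ⇒ b = 171535.
(Check via b = v(v − 1)/6 = 1015·1014/6 = 1029210/6 = 171535.)

r = 507, b = 171535.


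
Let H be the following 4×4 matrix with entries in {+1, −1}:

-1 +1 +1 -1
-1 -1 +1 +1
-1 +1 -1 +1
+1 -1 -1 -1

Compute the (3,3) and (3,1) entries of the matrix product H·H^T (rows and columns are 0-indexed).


Row 1 of H: [-1, -1, 1, 1].
Row 3 of H: [1, -1, -1, -1].
(H·H^T)[3][3] = Σ_j H[3][j]·H[3][j] = (1)² + (-1)² + (-1)² + (-1)² = 1 + 1 + 1 + 1 = 4.
(H·H^T)[3][1] = Σ_j H[3][j]·H[1][j] = (1)·(-1) + (-1)·(-1) + (-1)·(1) + (-1)·(1) = -1 + 1 + -1 + -1 = -2.
Rows 3 and 1 are not orthogonal (dot product = -2 ≠ 0), so H is not a Hadamard matrix.

(3,3) entry = 4; (3,1) entry = -2.


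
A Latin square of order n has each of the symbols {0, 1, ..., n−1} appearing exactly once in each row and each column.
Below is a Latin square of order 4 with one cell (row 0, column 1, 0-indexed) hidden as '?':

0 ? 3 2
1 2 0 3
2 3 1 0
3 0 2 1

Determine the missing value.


Row 0 contains symbols [0, 2, 3] — missing [1].
Column 1 contains symbols [0, 2, 3] — missing [1].
The missing symbol must appear in both missing sets; intersection = [1].
Therefore the hidden value is 1.

Missing value = 1.


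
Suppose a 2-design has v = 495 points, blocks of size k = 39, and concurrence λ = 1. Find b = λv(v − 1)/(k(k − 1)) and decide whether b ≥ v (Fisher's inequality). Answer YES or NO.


r = λ(v − 1)/(k − 1) = 1·494/38 = 13.
b = vr/k = 495·13/39 = 165.
Fisher's inequality: b ≥ v ⇔ 165 ≥ 495? NO.

NO


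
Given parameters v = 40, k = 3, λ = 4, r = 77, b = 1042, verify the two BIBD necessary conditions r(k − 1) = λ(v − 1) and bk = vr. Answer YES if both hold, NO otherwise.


Condition (i): r(k − 1) = 77·2 = 154; λ(v − 1) = 4·39 = 156. Match? NO.
Condition (ii): bk = 1042·3 = 3126; vr = 40·77 = 3080. Match? NO.
Both conditions hold? NO.

NO


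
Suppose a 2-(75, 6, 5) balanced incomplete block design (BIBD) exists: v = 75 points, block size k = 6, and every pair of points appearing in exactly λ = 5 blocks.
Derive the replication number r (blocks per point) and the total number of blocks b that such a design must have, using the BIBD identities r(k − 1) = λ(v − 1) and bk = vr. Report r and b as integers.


Any 2-(v, k, λ) BIBD satisfies two necessary conditions:
  (i)  Each point sits in r blocks, and counting incidences through any fixed point gives r(k − 1) = λ(v − 1), so r = λ(v − 1)/(k − 1).
  (ii) Total incidences bk = vr, so b = vr/k.
Step 1: r = λ(v − 1)/(k − 1) = 5·(75 − 1)/(6 − 1) = 5·74/5 = 370/5 = 74.
Step 2: b = vr/k = 75·74/6 = 5550/6 = 925.
Check integrality: r = 74 ∈ Z ✓, b = 925 ∈ Z ✓.
(These identities are necessary conditions: they determine r and b for any design with these parameters, but do not by themselves prove that one exists.)

r = 74, b = 925.


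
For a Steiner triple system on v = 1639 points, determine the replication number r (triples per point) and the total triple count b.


An STS(v) is a 2-(v, 3, 1) BIBD: block size k = 3, λ = 1.
Replication: r(k − 1) = λ(v − 1) ⇒ r·2 = 1639 − 1 = 1638 ⇒ r = 819.
Block count: b = v(v − 1)/6 = 1639·1638/6 = 2684682/6 = 447447.

r = 819, b = 447447.


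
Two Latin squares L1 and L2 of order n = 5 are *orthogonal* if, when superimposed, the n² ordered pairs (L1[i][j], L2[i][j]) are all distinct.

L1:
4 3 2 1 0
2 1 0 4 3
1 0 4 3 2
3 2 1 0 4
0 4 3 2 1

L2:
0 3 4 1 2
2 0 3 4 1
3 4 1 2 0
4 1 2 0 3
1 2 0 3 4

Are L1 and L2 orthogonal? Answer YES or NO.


Form the n² = 25 superimposed pairs (L1[i][j], L2[i][j]), row by row (rows and columns indexed from 0):
row 0: (4,0) (3,3) (2,4) (1,1) (0,2)
row 1: (2,2) (1,0) (0,3) (4,4) (3,1)
row 2: (1,3) (0,4) (4,1) (3,2) (2,0)
row 3: (3,4) (2,1) (1,2) (0,0) (4,3)
row 4: (0,1) (4,2) (3,0) (2,3) (1,4)
Orthogonality requires all 25 pairs distinct.
Check by first coordinate: for each symbol s of L1, list the L2 entries in the n cells where L1 = s; they must all differ.
  L1 = 0: L2 entries (in reading order) 2, 3, 4, 0, 1 — all 5 distinct ✓
  L1 = 1: L2 entries (in reading order) 1, 0, 3, 2, 4 — all 5 distinct ✓
  L1 = 2: L2 entries (in reading order) 4, 2, 0, 1, 3 — all 5 distinct ✓
  L1 = 3: L2 entries (in reading order) 3, 1, 2, 4, 0 — all 5 distinct ✓
  L1 = 4: L2 entries (in reading order) 0, 4, 1, 3, 2 — all 5 distinct ✓
Every symbol of L1 meets every symbol of L2 exactly once, so all 25 pairs are distinct (25 of 25).
Conclusion: YES.

YES


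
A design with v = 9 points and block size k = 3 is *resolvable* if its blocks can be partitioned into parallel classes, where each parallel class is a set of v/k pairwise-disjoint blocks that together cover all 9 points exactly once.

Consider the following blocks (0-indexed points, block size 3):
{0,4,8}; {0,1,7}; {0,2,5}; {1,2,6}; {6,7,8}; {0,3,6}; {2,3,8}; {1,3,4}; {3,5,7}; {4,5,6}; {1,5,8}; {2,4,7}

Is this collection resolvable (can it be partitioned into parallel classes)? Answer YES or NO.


v = 9, block size k = 3, number of blocks = 12.
For resolvability, blocks must partition into parallel classes of size v/k = 3.
Total blocks must therefore be a multiple of 3: 12 = 3·4 + 0 ⇒ divisible ✓.
Greedy packing gives 4 candidate class(es). Each should be a full parallel class (size 3, covers all 9 points).
  Class 1 (3 blocks): {0,4,8}; {1,2,6}; {3,5,7}. Points covered: [0, 1, 2, 3, 4, 5, 6, 7, 8].
  Class 2 (3 blocks): {0,1,7}; {2,3,8}; {4,5,6}. Points covered: [0, 1, 2, 3, 4, 5, 6, 7, 8].
  Class 3 (3 blocks): {0,2,5}; {6,7,8}; {1,3,4}. Points covered: [0, 1, 2, 3, 4, 5, 6, 7, 8].
  Class 4 (3 blocks): {0,3,6}; {1,5,8}; {2,4,7}. Points covered: [0, 1, 2, 3, 4, 5, 6, 7, 8].
All classes full (size 3)? YES. All classes cover every point? YES.
Resolvable? YES.

YES


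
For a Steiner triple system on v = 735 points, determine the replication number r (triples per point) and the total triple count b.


An STS(v) is a 2-(v, 3, 1) BIBD: block size k = 3, λ = 1.
Replication: r(k − 1) = λ(v − 1) ⇒ r·2 = 735 − 1 = 734 ⇒ r = 367.
Block count: b = v(v − 1)/6 = 735·734/6 = 539490/6 = 89915.
(Check via bk = vr: 89915·3 = 269745 = 735·367 = 269745 ✓.)

r = 367, b = 89915.


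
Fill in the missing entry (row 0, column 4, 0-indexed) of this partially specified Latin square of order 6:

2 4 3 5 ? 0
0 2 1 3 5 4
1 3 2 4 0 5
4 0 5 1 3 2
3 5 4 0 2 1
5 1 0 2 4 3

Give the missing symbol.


Row 0 contains symbols [0, 2, 3, 4, 5] — missing [1].
Column 4 contains symbols [0, 2, 3, 4, 5] — missing [1].
The missing symbol must appear in both missing sets; intersection = [1].
Therefore the hidden value is 1.

Missing value = 1.


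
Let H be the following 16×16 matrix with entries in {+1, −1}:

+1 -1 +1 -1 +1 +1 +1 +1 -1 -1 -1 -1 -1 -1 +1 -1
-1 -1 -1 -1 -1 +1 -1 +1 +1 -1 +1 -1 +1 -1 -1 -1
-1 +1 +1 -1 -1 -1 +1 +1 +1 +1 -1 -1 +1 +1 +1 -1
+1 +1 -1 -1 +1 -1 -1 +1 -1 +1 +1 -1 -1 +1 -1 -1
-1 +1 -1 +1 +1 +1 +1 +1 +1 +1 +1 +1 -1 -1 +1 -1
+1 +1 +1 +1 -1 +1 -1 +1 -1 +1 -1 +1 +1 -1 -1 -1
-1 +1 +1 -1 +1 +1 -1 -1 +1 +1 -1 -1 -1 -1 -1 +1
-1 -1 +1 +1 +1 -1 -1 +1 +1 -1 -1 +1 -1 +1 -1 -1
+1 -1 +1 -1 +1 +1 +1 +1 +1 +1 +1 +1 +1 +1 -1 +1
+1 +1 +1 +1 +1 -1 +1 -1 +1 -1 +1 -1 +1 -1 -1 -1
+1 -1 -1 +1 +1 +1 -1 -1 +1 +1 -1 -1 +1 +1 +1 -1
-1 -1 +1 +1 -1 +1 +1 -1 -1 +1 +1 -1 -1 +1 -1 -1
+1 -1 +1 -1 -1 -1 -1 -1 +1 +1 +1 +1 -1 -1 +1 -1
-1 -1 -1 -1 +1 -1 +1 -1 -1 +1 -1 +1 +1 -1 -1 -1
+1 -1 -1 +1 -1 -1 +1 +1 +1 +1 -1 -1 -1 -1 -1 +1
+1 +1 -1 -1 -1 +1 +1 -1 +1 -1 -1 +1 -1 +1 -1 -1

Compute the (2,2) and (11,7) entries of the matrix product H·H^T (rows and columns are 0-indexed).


Row 2 of H: [-1, 1, 1, -1, -1, -1, 1, 1, 1, 1, -1, -1, 1, 1, 1, -1].
Row 7 of H: [-1, -1, 1, 1, 1, -1, -1, 1, 1, -1, -1, 1, -1, 1, -1, -1].
Row 11 of H: [-1, -1, 1, 1, -1, 1, 1, -1, -1, 1, 1, -1, -1, 1, -1, -1].
(H·H^T)[2][2] = Σ_j H[2][j]·H[2][j] = (-1)² + (1)² + (1)² + (-1)² + (-1)² + (-1)² + (1)² + (1)² + (1)² + (1)² + (-1)² + (-1)² + (1)² + (1)² + (1)² + (-1)² = 1 + 1 + 1 + 1 + 1 + 1 + 1 + 1 + 1 + 1 + 1 + 1 + 1 + 1 + 1 + 1 = 16.
(H·H^T)[11][7] = Σ_j H[11][j]·H[7][j] = (-1)·(-1) + (-1)·(-1) + (1)·(1) + (1)·(1) + (-1)·(1) + (1)·(-1) + (1)·(-1) + (-1)·(1) + (-1)·(1) + (1)·(-1) + (1)·(-1) + (-1)·(1) + (-1)·(-1) + (1)·(1) + (-1)·(-1) + (-1)·(-1) = 1 + 1 + 1 + 1 + -1 + -1 + -1 + -1 + -1 + -1 + -1 + -1 + 1 + 1 + 1 + 1 = 0.
So rows 11 and 7 are orthogonal; the diagonal entry equals n = 16.

(2,2) entry = 16; (11,7) entry = 0.


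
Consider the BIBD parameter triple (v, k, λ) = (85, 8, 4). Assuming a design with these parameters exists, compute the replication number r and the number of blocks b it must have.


Any 2-(v, k, λ) BIBD satisfies two necessary conditions:
  (i)  Each point sits in r blocks, and counting incidences through any fixed point gives r(k − 1) = λ(v − 1), so r = λ(v − 1)/(k − 1).
  (ii) Total incidences bk = vr, so b = vr/k.
Step 1: r = λ(v − 1)/(k − 1) = 4·(85 − 1)/(8 − 1) = 4·84/7 = 336/7 = 48.
Step 2: b = vr/k = 85·48/8 = 4080/8 = 510.
Check integrality: r = 48 ∈ Z ✓, b = 510 ∈ Z ✓.
(These identities are necessary conditions: they determine r and b for any design with these parameters, but do not by themselves prove that one exists.)

r = 48, b = 510.


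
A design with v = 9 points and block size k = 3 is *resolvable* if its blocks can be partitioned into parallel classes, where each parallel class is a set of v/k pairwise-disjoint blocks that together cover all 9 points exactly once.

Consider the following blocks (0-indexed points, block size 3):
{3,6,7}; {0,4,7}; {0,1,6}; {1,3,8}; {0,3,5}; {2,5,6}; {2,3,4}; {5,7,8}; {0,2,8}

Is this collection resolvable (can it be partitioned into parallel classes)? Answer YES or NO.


v = 9, block size k = 3, number of blocks = 9.
For resolvability, blocks must partition into parallel classes of size v/k = 3.
Total blocks must therefore be a multiple of 3: 9 = 3·3 + 0 ⇒ divisible ✓.
Consider block {3,6,7}. The only other block(s) in the collection disjoint from it are {0,2,8} — just 1 block(s). Any parallel class containing {3,6,7} would need 2 other blocks each disjoint from it, so no parallel class of size 3 can contain {3,6,7}.
Since every block must belong to some parallel class in a resolution, the collection cannot be partitioned into parallel classes.
Resolvable? NO.

NO


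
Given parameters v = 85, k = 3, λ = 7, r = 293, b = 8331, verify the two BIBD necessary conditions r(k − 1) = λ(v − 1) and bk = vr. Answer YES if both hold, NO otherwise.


Condition (i): r(k − 1) = 293·2 = 586; λ(v − 1) = 7·84 = 588. Match? NO.
Condition (ii): bk = 8331·3 = 24993; vr = 85·293 = 24905. Match? NO.
Both conditions hold? NO.

NO


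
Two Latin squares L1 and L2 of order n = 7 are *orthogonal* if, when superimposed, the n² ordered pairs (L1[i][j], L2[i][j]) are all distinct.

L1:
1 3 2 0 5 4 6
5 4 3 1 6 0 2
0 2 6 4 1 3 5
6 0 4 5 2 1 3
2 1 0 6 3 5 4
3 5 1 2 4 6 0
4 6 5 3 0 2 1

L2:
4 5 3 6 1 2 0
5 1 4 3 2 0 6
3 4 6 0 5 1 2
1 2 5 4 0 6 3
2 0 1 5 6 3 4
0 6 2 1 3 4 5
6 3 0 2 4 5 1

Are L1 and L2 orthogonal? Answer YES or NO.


Form the n² = 49 superimposed pairs (L1[i][j], L2[i][j]), row by row (rows and columns indexed from 0):
row 0: (1,4) (3,5) (2,3) (0,6) (5,1) (4,2) (6,0)
row 1: (5,5) (4,1) (3,4) (1,3) (6,2) (0,0) (2,6)
row 2: (0,3) (2,4) (6,6) (4,0) (1,5) (3,1) (5,2)
row 3: (6,1) (0,2) (4,5) (5,4) (2,0) (1,6) (3,3)
row 4: (2,2) (1,0) (0,1) (6,5) (3,6) (5,3) (4,4)
row 5: (3,0) (5,6) (1,2) (2,1) (4,3) (6,4) (0,5)
row 6: (4,6) (6,3) (5,0) (3,2) (0,4) (2,5) (1,1)
Orthogonality requires all 49 pairs distinct.
Check by first coordinate: for each symbol s of L1, list the L2 entries in the n cells where L1 = s; they must all differ.
  L1 = 0: L2 entries (in reading order) 6, 0, 3, 2, 1, 5, 4 — all 7 distinct ✓
  L1 = 1: L2 entries (in reading order) 4, 3, 5, 6, 0, 2, 1 — all 7 distinct ✓
  L1 = 2: L2 entries (in reading order) 3, 6, 4, 0, 2, 1, 5 — all 7 distinct ✓
  L1 = 3: L2 entries (in reading order) 5, 4, 1, 3, 6, 0, 2 — all 7 distinct ✓
  L1 = 4: L2 entries (in reading order) 2, 1, 0, 5, 4, 3, 6 — all 7 distinct ✓
  L1 = 5: L2 entries (in reading order) 1, 5, 2, 4, 3, 6, 0 — all 7 distinct ✓
  L1 = 6: L2 entries (in reading order) 0, 2, 6, 1, 5, 4, 3 — all 7 distinct ✓
Every symbol of L1 meets every symbol of L2 exactly once, so all 49 pairs are distinct (49 of 49).
Conclusion: YES.

YES


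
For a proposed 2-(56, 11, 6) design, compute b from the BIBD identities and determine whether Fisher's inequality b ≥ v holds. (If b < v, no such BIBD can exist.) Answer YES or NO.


r = λ(v − 1)/(k − 1) = 6·55/10 = 33.
b = vr/k = 56·33/11 = 168.
Fisher's inequality: b ≥ v ⇔ 168 ≥ 56? YES.

YES


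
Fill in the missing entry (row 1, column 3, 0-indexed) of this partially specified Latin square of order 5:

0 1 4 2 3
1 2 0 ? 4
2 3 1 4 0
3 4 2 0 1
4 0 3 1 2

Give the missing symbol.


Row 1 contains symbols [0, 1, 2, 4] — missing [3].
Column 3 contains symbols [0, 1, 2, 4] — missing [3].
The missing symbol must appear in both missing sets; intersection = [3].
Therefore the hidden value is 3.

Missing value = 3.


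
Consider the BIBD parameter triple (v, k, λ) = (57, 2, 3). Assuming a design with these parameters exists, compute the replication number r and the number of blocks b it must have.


Any 2-(v, k, λ) BIBD satisfies two necessary conditions:
  (i)  Each point sits in r blocks, and counting incidences through any fixed point gives r(k − 1) = λ(v − 1), so r = λ(v − 1)/(k − 1).
  (ii) Total incidences bk = vr, so b = vr/k.
Step 1: r = λ(v − 1)/(k − 1) = 3·(57 − 1)/(2 − 1) = 3·56/1 = 168/1 = 168.
Step 2: b = vr/k = 57·168/2 = 9576/2 = 4788.
Check integrality: r = 168 ∈ Z ✓, b = 4788 ∈ Z ✓.
(These identities are necessary conditions: they determine r and b for any design with these parameters, but do not by themselves prove that one exists.)

r = 168, b = 4788.


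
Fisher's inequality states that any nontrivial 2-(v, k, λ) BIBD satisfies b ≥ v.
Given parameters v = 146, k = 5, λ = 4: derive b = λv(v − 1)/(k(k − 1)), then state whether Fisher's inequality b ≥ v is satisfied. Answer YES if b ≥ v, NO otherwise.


r = λ(v − 1)/(k − 1) = 4·145/4 = 145.
b = vr/k = 146·145/5 = 4234.
Fisher's inequality: b ≥ v ⇔ 4234 ≥ 146? YES.

YES


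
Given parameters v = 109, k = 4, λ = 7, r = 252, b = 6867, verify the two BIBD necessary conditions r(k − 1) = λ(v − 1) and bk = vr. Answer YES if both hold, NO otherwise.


Condition (i): r(k − 1) = 252·3 = 756; λ(v − 1) = 7·108 = 756. Match? YES.
Condition (ii): bk = 6867·4 = 27468; vr = 109·252 = 27468. Match? YES.
Both conditions hold? YES.

YES


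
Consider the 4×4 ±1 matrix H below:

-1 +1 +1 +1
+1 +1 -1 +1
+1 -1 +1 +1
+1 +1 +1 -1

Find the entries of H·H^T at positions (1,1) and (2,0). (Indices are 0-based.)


Row 0 of H: [-1, 1, 1, 1].
Row 1 of H: [1, 1, -1, 1].
Row 2 of H: [1, -1, 1, 1].
(H·H^T)[1][1] = Σ_j H[1][j]·H[1][j] = (1)² + (1)² + (-1)² + (1)² = 1 + 1 + 1 + 1 = 4.
(H·H^T)[2][0] = Σ_j H[2][j]·H[0][j] = (1)·(-1) + (-1)·(1) + (1)·(1) + (1)·(1) = -1 + -1 + 1 + 1 = 0.
So rows 2 and 0 are orthogonal; the diagonal entry equals n = 4.

(1,1) entry = 4; (2,0) entry = 0.


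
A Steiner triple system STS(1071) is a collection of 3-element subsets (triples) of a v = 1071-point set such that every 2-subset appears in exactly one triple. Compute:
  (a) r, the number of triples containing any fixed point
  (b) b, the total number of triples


An STS(v) is a 2-(v, 3, 1) BIBD: block size k = 3, λ = 1.
Replication: r(k − 1) = λ(v − 1) ⇒ r·2 = 1071 − 1 = 1070 ⇒ r = 535.
Block count: b = v(v − 1)/6 = 1071·1070/6 = 1145970/6 = 190995.

r = 535, b = 190995.


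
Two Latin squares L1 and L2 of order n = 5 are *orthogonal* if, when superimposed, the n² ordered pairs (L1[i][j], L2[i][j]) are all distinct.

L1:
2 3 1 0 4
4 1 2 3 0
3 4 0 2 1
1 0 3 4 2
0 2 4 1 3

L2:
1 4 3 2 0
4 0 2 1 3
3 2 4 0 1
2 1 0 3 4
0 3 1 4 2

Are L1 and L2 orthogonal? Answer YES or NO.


Form the n² = 25 superimposed pairs (L1[i][j], L2[i][j]), row by row (rows and columns indexed from 0):
row 0: (2,1) (3,4) (1,3) (0,2) (4,0)
row 1: (4,4) (1,0) (2,2) (3,1) (0,3)
row 2: (3,3) (4,2) (0,4) (2,0) (1,1)
row 3: (1,2) (0,1) (3,0) (4,3) (2,4)
row 4: (0,0) (2,3) (4,1) (1,4) (3,2)
Orthogonality requires all 25 pairs distinct.
Check by first coordinate: for each symbol s of L1, list the L2 entries in the n cells where L1 = s; they must all differ.
  L1 = 0: L2 entries (in reading order) 2, 3, 4, 1, 0 — all 5 distinct ✓
  L1 = 1: L2 entries (in reading order) 3, 0, 1, 2, 4 — all 5 distinct ✓
  L1 = 2: L2 entries (in reading order) 1, 2, 0, 4, 3 — all 5 distinct ✓
  L1 = 3: L2 entries (in reading order) 4, 1, 3, 0, 2 — all 5 distinct ✓
  L1 = 4: L2 entries (in reading order) 0, 4, 2, 3, 1 — all 5 distinct ✓
Every symbol of L1 meets every symbol of L2 exactly once, so all 25 pairs are distinct (25 of 25).
Conclusion: YES.

YES


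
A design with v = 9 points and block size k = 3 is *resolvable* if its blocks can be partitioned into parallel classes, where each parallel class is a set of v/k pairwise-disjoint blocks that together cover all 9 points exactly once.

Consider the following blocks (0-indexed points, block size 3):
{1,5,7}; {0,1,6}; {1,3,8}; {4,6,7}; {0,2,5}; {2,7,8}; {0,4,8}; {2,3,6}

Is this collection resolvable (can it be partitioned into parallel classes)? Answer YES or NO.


v = 9, block size k = 3, number of blocks = 8.
For resolvability, blocks must partition into parallel classes of size v/k = 3.
Total blocks must therefore be a multiple of 3: 8 = 3·2 + 2 ⇒ not divisible ✗.
Resolvable? NO.

NO


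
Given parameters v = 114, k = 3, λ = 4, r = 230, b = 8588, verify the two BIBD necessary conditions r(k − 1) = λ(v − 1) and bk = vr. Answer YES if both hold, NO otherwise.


Condition (i): r(k − 1) = 230·2 = 460; λ(v − 1) = 4·113 = 452. Match? NO.
Condition (ii): bk = 8588·3 = 25764; vr = 114·230 = 26220. Match? NO.
Both conditions hold? NO.

NO


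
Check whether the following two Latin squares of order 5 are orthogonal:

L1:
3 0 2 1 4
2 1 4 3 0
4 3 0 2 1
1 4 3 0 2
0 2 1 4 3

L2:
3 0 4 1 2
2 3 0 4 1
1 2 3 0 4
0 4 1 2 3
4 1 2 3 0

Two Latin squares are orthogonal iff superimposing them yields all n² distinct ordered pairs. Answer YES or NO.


Form the n² = 25 superimposed pairs (L1[i][j], L2[i][j]), row by row (rows and columns indexed from 0):
row 0: (3,3) (0,0) (2,4) (1,1) (4,2)
row 1: (2,2) (1,3) (4,0) (3,4) (0,1)
row 2: (4,1) (3,2) (0,3) (2,0) (1,4)
row 3: (1,0) (4,4) (3,1) (0,2) (2,3)
row 4: (0,4) (2,1) (1,2) (4,3) (3,0)
Orthogonality requires all 25 pairs distinct.
Check by first coordinate: for each symbol s of L1, list the L2 entries in the n cells where L1 = s; they must all differ.
  L1 = 0: L2 entries (in reading order) 0, 1, 3, 2, 4 — all 5 distinct ✓
  L1 = 1: L2 entries (in reading order) 1, 3, 4, 0, 2 — all 5 distinct ✓
  L1 = 2: L2 entries (in reading order) 4, 2, 0, 3, 1 — all 5 distinct ✓
  L1 = 3: L2 entries (in reading order) 3, 4, 2, 1, 0 — all 5 distinct ✓
  L1 = 4: L2 entries (in reading order) 2, 0, 1, 4, 3 — all 5 distinct ✓
Every symbol of L1 meets every symbol of L2 exactly once, so all 25 pairs are distinct (25 of 25).
Conclusion: YES.

YES


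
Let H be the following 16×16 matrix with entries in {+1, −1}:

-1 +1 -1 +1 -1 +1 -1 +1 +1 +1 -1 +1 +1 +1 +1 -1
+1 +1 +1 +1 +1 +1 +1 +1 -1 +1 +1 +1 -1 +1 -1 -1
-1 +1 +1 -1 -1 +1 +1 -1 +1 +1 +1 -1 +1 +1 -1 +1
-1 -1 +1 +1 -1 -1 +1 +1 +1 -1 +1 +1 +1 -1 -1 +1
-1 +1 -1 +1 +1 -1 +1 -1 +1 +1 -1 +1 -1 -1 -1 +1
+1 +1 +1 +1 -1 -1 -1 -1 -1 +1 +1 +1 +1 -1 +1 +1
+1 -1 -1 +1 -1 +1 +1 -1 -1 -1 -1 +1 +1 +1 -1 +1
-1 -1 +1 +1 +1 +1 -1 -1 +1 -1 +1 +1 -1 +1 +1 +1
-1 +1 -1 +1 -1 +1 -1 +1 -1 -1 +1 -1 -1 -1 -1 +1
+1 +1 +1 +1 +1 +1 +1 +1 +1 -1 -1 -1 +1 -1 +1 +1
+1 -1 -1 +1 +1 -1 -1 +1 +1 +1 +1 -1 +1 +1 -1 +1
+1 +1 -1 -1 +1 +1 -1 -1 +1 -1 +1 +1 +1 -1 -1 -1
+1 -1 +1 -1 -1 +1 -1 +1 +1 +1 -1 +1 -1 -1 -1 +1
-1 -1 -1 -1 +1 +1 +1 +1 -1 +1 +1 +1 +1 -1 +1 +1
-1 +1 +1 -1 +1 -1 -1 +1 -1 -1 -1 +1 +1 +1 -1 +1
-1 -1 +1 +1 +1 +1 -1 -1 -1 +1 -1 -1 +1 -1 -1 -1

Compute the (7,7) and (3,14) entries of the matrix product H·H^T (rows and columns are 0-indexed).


Row 3 of H: [-1, -1, 1, 1, -1, -1, 1, 1, 1, -1, 1, 1, 1, -1, -1, 1].
Row 7 of H: [-1, -1, 1, 1, 1, 1, -1, -1, 1, -1, 1, 1, -1, 1, 1, 1].
Row 14 of H: [-1, 1, 1, -1, 1, -1, -1, 1, -1, -1, -1, 1, 1, 1, -1, 1].
(H·H^T)[7][7] = Σ_j H[7][j]·H[7][j] = (-1)² + (-1)² + (1)² + (1)² + (1)² + (1)² + (-1)² + (-1)² + (1)² + (-1)² + (1)² + (1)² + (-1)² + (1)² + (1)² + (1)² = 1 + 1 + 1 + 1 + 1 + 1 + 1 + 1 + 1 + 1 + 1 + 1 + 1 + 1 + 1 + 1 = 16.
(H·H^T)[3][14] = Σ_j H[3][j]·H[14][j] = (-1)·(-1) + (-1)·(1) + (1)·(1) + (1)·(-1) + (-1)·(1) + (-1)·(-1) + (1)·(-1) + (1)·(1) + (1)·(-1) + (-1)·(-1) + (1)·(-1) + (1)·(1) + (1)·(1) + (-1)·(1) + (-1)·(-1) + (1)·(1) = 1 + -1 + 1 + -1 + -1 + 1 + -1 + 1 + -1 + 1 + -1 + 1 + 1 + -1 + 1 + 1 = 2.
Rows 3 and 14 are not orthogonal (dot product = 2 ≠ 0), so H is not a Hadamard matrix.

(7,7) entry = 16; (3,14) entry = 2.


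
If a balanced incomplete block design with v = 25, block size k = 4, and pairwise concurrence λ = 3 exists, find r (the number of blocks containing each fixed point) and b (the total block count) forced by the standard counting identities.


Any 2-(v, k, λ) BIBD satisfies two necessary conditions:
  (i)  Each point sits in r blocks, and counting incidences through any fixed point gives r(k − 1) = λ(v − 1), so r = λ(v − 1)/(k − 1).
  (ii) Total incidences bk = vr, so b = vr/k.
Step 1: r = λ(v − 1)/(k − 1) = 3·(25 − 1)/(4 − 1) = 3·24/3 = 72/3 = 24.
Step 2: b = vr/k = 25·24/4 = 600/4 = 150.
Check integrality: r = 24 ∈ Z ✓, b = 150 ∈ Z ✓.
(These identities are necessary conditions: they determine r and b for any design with these parameters, but do not by themselves prove that one exists.)

r = 24, b = 150.


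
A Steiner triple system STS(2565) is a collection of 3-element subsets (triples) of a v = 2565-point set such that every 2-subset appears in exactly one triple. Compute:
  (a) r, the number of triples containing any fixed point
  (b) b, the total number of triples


An STS(v) is a 2-(v, 3, 1) BIBD: block size k = 3, λ = 1.
Replication: r(k − 1) = λ(v − 1) ⇒ r·2 = 2565 − 1 = 2564 ⇒ r = 1282.
Block count: bk = vr ⇒ b·3 = 2565·1282 = 3288330 ⇒ b = 1096110.

r = 1282, b = 1096110.
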